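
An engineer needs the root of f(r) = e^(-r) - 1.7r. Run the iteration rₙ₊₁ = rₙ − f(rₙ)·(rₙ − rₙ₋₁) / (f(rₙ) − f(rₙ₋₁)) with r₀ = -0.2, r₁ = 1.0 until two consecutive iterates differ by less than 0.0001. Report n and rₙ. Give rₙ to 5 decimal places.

f(-0.2) = 1.5614028, f(1.0) = -1.3321206
r₂ = 1.0000000 − (-1.3321206)·(1.2000000)/(-2.8935233) = 0.4475439;  |Δ| = 0.5524561
f(0.4475439) = -0.1216284
r₃ = 0.4475439 − (-0.1216284)·(-0.5524561)/(1.2104921) = 0.3920339;  |Δ| = 0.0555100
f(0.3920339) = 0.0092235
r₄ = 0.3920339 − 0.0092235·(-0.0555100)/(0.1308520) = 0.3959467;  |Δ| = 0.0039128
f(0.3959467) = -0.0000669
r₅ = 0.3959467 − (-0.0000669)·(0.0039128)/(-0.0092904) = 0.3959186;  |Δ| = 0.0000282
|r₅ − r₄| = 0.0000282 < 0.0001

n = 5, rₙ = 0.39592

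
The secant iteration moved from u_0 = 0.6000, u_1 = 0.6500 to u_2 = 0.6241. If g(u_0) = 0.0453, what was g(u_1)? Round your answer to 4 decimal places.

-0.0487

The secant line through (0.6000, 0.0453) and (0.6500, g(u_1)) crosses zero at u_2 = 0.6241.
So (0.6000, 0.0453), (0.6500, g(u_1)), (0.6241, 0) are collinear:
g(u_1) = 0.0453 · (0.6500 − 0.6241) / (0.6000 − 0.6241) = 0.0453 · (0.025900)/(-0.024100) = -0.048683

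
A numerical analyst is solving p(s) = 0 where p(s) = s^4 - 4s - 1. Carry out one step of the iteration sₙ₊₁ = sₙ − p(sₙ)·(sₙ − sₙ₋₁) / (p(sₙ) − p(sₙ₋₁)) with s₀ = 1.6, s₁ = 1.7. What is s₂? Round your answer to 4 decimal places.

1.6605

p(1.6) = -0.846400, p(1.7) = 0.552100
s₂ = 1.700000 − 0.552100·(1.700000 − 1.600000) / (0.552100 − (-0.846400)) = 1.700000 − (0.055210)/(1.398500) = 1.660522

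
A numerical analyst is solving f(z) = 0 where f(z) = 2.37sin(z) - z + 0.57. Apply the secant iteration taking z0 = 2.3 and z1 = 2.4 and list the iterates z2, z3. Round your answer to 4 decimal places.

2.3140, 2.3144

f(2.3) = 0.037321, f(2.4) = -0.229152
z2 = 2.400000 − (-0.229152)·(2.400000 − 2.300000) / (-0.229152 − 0.037321) = 2.400000 − (-0.022915)/(-0.266474) = 2.314006
f(2.314006) = 0.001027
z3 = 2.314006 − 0.001027·(2.314006 − 2.400000) / (0.001027 − (-0.229152)) = 2.314006 − (-0.000088)/(0.230179) = 2.314389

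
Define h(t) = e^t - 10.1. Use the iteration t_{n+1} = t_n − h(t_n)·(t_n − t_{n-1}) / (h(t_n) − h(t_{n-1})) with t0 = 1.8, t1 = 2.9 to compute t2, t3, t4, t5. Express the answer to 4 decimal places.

2.1675, 2.2733, 2.3155, 2.3125

h(1.8) = -4.050353, h(2.9) = 8.074145
t2 = 2.900000 − 8.074145·(2.900000 − 1.800000) / (8.074145 − (-4.050353)) = 2.900000 − (8.881560)/(12.124498) = 2.167470
h(2.167470) = -1.363847
t3 = 2.167470 − (-1.363847)·(2.167470 − 2.900000) / (-1.363847 − 8.074145) = 2.167470 − (0.999059)/(-9.437993) = 2.273325
h(2.273325) = -0.388362
t4 = 2.273325 − (-0.388362)·(2.273325 − 2.167470) / (-0.388362 − (-1.363847)) = 2.273325 − (-0.041110)/(0.975485) = 2.315468
h(2.315468) = 0.029664
t5 = 2.315468 − 0.029664·(2.315468 − 2.273325) / (0.029664 − (-0.388362)) = 2.315468 − (0.001250)/(0.418026) = 2.312478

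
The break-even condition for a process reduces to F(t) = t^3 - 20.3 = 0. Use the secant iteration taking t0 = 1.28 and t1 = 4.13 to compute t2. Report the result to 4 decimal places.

2.0390

F(1.28) = -18.202848, F(4.13) = 50.144997
t2 = 4.130000 − 50.144997·(4.130000 − 1.280000) / (50.144997 − (-18.202848)) = 4.130000 − (142.913241)/(68.347845) = 2.039031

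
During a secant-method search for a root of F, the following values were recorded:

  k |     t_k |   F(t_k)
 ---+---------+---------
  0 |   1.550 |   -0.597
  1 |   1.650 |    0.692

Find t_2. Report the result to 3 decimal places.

t_2 = 1.650 − 0.692·(1.650 − 1.550) / (0.692 − (-0.597))
   = 1.650 − (0.06920)/(1.28900) = 1.59631

1.596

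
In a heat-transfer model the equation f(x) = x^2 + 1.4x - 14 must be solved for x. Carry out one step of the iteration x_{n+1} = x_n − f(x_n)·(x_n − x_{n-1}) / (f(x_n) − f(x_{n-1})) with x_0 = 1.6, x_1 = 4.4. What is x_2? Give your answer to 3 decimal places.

f(1.6) = -9.20000, f(4.4) = 11.52000
x_2 = 4.40000 − 11.52000·(4.40000 − 1.60000) / (11.52000 − (-9.20000)) = 4.40000 − (32.25600)/(20.72000) = 2.84324

2.843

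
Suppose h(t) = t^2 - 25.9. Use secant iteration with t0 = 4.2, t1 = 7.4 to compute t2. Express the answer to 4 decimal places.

4.9121

h(4.2) = -8.260000, h(7.4) = 28.860000
t2 = 7.400000 − 28.860000·(7.400000 − 4.200000) / (28.860000 − (-8.260000)) = 7.400000 − (92.352000)/(37.120000) = 4.912069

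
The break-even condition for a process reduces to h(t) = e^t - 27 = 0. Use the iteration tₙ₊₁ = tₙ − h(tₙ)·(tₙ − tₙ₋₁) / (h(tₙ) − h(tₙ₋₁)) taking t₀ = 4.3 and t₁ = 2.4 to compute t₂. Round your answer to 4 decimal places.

h(4.3) = 46.699794, h(2.4) = -15.976824
t₂ = 2.400000 − (-15.976824)·(2.400000 − 4.300000) / (-15.976824 − 46.699794) = 2.400000 − (30.355965)/(-62.676617) = 2.884327

2.8843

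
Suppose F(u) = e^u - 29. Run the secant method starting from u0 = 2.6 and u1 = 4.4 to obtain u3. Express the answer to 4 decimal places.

3.2086

F(2.6) = -15.536262, F(4.4) = 52.450869
u2 = 4.400000 − 52.450869·(4.400000 − 2.600000) / (52.450869 − (-15.536262)) = 4.400000 − (94.411564)/(67.987131) = 3.011332
F(3.011332) = -8.685563
u3 = 3.011332 − (-8.685563)·(3.011332 − 4.400000) / (-8.685563 − 52.450869) = 3.011332 − (12.061364)/(-61.136431) = 3.208618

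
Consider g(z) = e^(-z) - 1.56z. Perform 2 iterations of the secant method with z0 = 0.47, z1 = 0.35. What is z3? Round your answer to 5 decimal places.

g(0.47) = -0.1081977, g(0.35) = 0.1586881
z2 = 0.3500000 − 0.1586881·(0.3500000 − 0.4700000) / (0.1586881 − (-0.1081977)) = 0.3500000 − (-0.0190426)/(0.2668858) = 0.4213510
g(0.4213510) = -0.0011478
z3 = 0.4213510 − (-0.0011478)·(0.4213510 − 0.3500000) / (-0.0011478 − 0.1586881) = 0.4213510 − (-0.0000819)/(-0.1598359) = 0.4208386

0.42084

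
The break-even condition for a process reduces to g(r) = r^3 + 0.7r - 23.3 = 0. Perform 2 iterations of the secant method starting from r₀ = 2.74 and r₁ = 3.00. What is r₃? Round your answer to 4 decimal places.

2.7743

g(2.74) = -0.811176, g(3.00) = 5.800000
r₂ = 3.000000 − 5.800000·(3.000000 − 2.740000) / (5.800000 − (-0.811176)) = 3.000000 − (1.508000)/(6.611176) = 2.771901
g(2.771901) = -0.061938
r₃ = 2.771901 − (-0.061938)·(2.771901 − 3.000000) / (-0.061938 − 5.800000) = 2.771901 − (0.014128)/(-5.861938) = 2.774312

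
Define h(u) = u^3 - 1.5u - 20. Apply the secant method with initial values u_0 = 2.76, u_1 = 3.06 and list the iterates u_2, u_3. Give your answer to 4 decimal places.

2.8902, 2.8979

h(2.76) = -3.115424, h(3.06) = 4.062616
u_2 = 3.060000 − 4.062616·(3.060000 − 2.760000) / (4.062616 − (-3.115424)) = 3.060000 − (1.218785)/(7.178040) = 2.890206
h(2.890206) = -0.192567
u_3 = 2.890206 − (-0.192567)·(2.890206 − 3.060000) / (-0.192567 − 4.062616) = 2.890206 − (0.032697)/(-4.255183) = 2.897890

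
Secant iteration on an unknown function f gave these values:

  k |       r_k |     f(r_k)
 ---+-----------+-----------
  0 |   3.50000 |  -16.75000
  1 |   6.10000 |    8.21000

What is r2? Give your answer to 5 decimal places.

5.24479

r2 = 6.10000 − 8.21000·(6.10000 − 3.50000) / (8.21000 − (-16.75000))
   = 6.10000 − (21.3460000)/(24.9600000) = 5.2447917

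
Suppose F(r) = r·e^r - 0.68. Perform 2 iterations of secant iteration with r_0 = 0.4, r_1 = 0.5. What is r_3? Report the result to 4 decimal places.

F(0.4) = -0.083270, F(0.5) = 0.144361
r_2 = 0.500000 − 0.144361·(0.500000 − 0.400000) / (0.144361 − (-0.083270)) = 0.500000 − (0.014436)/(0.227631) = 0.436581
F(0.436581) = -0.004431
r_3 = 0.436581 − (-0.004431)·(0.436581 − 0.500000) / (-0.004431 − 0.144361) = 0.436581 − (0.000281)/(-0.148791) = 0.438470

0.4385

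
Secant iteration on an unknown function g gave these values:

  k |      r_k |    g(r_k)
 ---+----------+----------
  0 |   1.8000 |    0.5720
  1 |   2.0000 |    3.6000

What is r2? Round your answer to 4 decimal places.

r2 = 2.0000 − 3.6000·(2.0000 − 1.8000) / (3.6000 − 0.5720)
   = 2.0000 − (0.720000)/(3.028000) = 1.762219

1.7622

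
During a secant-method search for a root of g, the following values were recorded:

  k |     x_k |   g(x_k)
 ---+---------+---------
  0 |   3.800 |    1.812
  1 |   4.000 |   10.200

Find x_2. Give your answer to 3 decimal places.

3.757

x_2 = 4.000 − 10.200·(4.000 − 3.800) / (10.200 − 1.812)
   = 4.000 − (2.04000)/(8.38800) = 3.75680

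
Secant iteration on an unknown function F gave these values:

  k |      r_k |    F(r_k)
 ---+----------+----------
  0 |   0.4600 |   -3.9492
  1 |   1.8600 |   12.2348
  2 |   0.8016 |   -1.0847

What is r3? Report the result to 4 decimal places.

0.8878

r3 = 0.8016 − (-1.0847)·(0.8016 − 1.8600) / (-1.0847 − 12.2348)
   = 0.8016 − (1.148046)/(-13.319500) = 0.887793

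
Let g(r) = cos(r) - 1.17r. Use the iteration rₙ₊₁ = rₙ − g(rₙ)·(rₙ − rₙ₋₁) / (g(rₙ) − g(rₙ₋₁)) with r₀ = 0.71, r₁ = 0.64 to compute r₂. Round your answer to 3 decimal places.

g(0.71) = -0.07234, g(0.64) = 0.05330
r₂ = 0.64000 − 0.05330·(0.64000 − 0.71000) / (0.05330 − (-0.07234)) = 0.64000 − (-0.00373)/(0.12563) = 0.66970

0.670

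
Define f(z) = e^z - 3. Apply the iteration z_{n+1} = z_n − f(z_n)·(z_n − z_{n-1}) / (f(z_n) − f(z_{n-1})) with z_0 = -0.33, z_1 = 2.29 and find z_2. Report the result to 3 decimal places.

f(-0.33) = -2.28108, f(2.29) = 6.87494
z_2 = 2.29000 − 6.87494·(2.29000 − (-0.33000)) / (6.87494 − (-2.28108)) = 2.29000 − (18.01234)/(9.15601) = 0.32273

0.323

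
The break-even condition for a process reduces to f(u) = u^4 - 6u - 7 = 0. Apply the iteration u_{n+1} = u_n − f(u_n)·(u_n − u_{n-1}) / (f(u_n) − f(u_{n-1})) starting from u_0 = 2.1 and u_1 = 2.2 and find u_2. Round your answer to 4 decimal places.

f(2.1) = -0.151900, f(2.2) = 3.225600
u_2 = 2.200000 − 3.225600·(2.200000 − 2.100000) / (3.225600 − (-0.151900)) = 2.200000 − (0.322560)/(3.377500) = 2.104497

2.1045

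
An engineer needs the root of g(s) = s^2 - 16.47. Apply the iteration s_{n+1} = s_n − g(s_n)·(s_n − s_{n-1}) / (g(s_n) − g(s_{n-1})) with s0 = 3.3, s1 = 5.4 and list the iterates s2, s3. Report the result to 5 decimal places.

g(3.3) = -5.5800000, g(5.4) = 12.6900000
s2 = 5.4000000 − 12.6900000·(5.4000000 − 3.3000000) / (12.6900000 − (-5.5800000)) = 5.4000000 − (26.6490000)/(18.2700000) = 3.9413793
g(3.9413793) = -0.9355291
s3 = 3.9413793 − (-0.9355291)·(3.9413793 − 5.4000000) / (-0.9355291 − 12.6900000) = 3.9413793 − (1.3645821)/(-13.6255291) = 4.0415282

3.94138, 4.04153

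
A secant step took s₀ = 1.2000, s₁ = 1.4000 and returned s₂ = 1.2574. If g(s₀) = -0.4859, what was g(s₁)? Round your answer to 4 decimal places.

1.2071

The secant line through (1.2000, -0.4859) and (1.4000, g(s₁)) crosses zero at s₂ = 1.2574.
So (1.2000, -0.4859), (1.4000, g(s₁)), (1.2574, 0) are collinear:
g(s₁) = -0.4859 · (1.4000 − 1.2574) / (1.2000 − 1.2574) = -0.4859 · (0.142600)/(-0.057400) = 1.207131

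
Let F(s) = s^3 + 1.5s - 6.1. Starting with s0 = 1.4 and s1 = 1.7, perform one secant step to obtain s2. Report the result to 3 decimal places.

F(1.4) = -1.25600, F(1.7) = 1.36300
s2 = 1.70000 − 1.36300·(1.70000 − 1.40000) / (1.36300 − (-1.25600)) = 1.70000 − (0.40890)/(2.61900) = 1.54387

1.544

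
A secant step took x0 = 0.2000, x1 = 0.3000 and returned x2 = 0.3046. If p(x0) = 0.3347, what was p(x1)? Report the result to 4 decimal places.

0.0147

The secant line through (0.2000, 0.3347) and (0.3000, p(x1)) crosses zero at x2 = 0.3046.
So (0.2000, 0.3347), (0.3000, p(x1)), (0.3046, 0) are collinear:
p(x1) = 0.3347 · (0.3000 − 0.3046) / (0.2000 − 0.3046) = 0.3347 · (-0.004600)/(-0.104600) = 0.014719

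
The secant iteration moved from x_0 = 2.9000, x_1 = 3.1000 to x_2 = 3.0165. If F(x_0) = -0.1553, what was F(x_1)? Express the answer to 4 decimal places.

The secant line through (2.9000, -0.1553) and (3.1000, F(x_1)) crosses zero at x_2 = 3.0165.
So (2.9000, -0.1553), (3.1000, F(x_1)), (3.0165, 0) are collinear:
F(x_1) = -0.1553 · (3.1000 − 3.0165) / (2.9000 − 3.0165) = -0.1553 · (0.083500)/(-0.116500) = 0.111309

0.1113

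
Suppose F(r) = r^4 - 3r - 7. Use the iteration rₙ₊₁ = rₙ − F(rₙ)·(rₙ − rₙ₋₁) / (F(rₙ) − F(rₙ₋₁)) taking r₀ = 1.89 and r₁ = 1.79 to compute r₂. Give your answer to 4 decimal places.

F(1.89) = 0.089898, F(1.79) = -2.103743
r₂ = 1.790000 − (-2.103743)·(1.790000 − 1.890000) / (-2.103743 − 0.089898) = 1.790000 − (0.210374)/(-2.193642) = 1.885902

1.8859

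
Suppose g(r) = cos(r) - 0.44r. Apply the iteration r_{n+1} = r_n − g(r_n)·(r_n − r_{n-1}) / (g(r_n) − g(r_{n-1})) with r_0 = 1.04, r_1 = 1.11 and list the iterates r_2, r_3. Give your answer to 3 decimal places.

1.077, 1.077

g(1.04) = 0.04862, g(1.11) = -0.04374
r_2 = 1.11000 − (-0.04374)·(1.11000 − 1.04000) / (-0.04374 − 0.04862) = 1.11000 − (-0.00306)/(-0.09236) = 1.07685
g(1.07685) = 0.00029
r_3 = 1.07685 − 0.00029·(1.07685 − 1.11000) / (0.00029 − (-0.04374)) = 1.07685 − (-0.00001)/(0.04403) = 1.07707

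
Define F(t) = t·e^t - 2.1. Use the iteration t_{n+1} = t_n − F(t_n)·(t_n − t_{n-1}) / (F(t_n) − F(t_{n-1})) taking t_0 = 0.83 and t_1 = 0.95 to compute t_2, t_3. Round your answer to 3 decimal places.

F(0.83) = -0.19655, F(0.95) = 0.35642
t_2 = 0.95000 − 0.35642·(0.95000 − 0.83000) / (0.35642 − (-0.19655)) = 0.95000 − (0.04277)/(0.55297) = 0.87265
F(0.87265) = -0.01152
t_3 = 0.87265 − (-0.01152)·(0.87265 − 0.95000) / (-0.01152 − 0.35642) = 0.87265 − (0.00089)/(-0.36795) = 0.87507

0.873, 0.875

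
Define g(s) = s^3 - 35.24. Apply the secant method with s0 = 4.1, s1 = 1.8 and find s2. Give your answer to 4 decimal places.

g(4.1) = 33.681000, g(1.8) = -29.408000
s2 = 1.800000 − (-29.408000)·(1.800000 − 4.100000) / (-29.408000 − 33.681000) = 1.800000 − (67.638400)/(-63.089000) = 2.872111

2.8721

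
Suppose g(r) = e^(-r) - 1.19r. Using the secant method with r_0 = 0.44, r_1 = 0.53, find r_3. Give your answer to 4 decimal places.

g(0.44) = 0.120436, g(0.53) = -0.042095
r_2 = 0.530000 − (-0.042095)·(0.530000 − 0.440000) / (-0.042095 − 0.120436) = 0.530000 − (-0.003789)/(-0.162531) = 0.506690
g(0.506690) = -0.000475
r_3 = 0.506690 − (-0.000475)·(0.506690 − 0.530000) / (-0.000475 − (-0.042095)) = 0.506690 − (0.000011)/(0.041620) = 0.506424

0.5064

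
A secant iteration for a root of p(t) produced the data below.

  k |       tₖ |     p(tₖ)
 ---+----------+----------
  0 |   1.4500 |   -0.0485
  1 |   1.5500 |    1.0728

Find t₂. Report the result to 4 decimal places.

1.4543

t₂ = 1.5500 − 1.0728·(1.5500 − 1.4500) / (1.0728 − (-0.0485))
   = 1.5500 − (0.107280)/(1.121300) = 1.454325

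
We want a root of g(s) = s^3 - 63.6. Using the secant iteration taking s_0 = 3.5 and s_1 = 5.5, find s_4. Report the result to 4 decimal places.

g(3.5) = -20.725000, g(5.5) = 102.775000
s_2 = 5.500000 − 102.775000·(5.500000 − 3.500000) / (102.775000 − (-20.725000)) = 5.500000 − (205.550000)/(123.500000) = 3.835628
g(3.835628) = -7.170100
s_3 = 3.835628 − (-7.170100)·(3.835628 − 5.500000) / (-7.170100 − 102.775000) = 3.835628 − (11.933717)/(-109.945100) = 3.944170
g(3.944170) = -2.242608
s_4 = 3.944170 − (-2.242608)·(3.944170 − 3.835628) / (-2.242608 − (-7.170100)) = 3.944170 − (-0.243418)/(4.927492) = 3.993570

3.9936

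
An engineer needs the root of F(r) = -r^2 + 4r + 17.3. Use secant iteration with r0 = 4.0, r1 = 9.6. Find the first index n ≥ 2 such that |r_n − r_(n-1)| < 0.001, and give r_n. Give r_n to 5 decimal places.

n = 6, r_n = 6.61519

F(4.0) = 17.3000000, F(9.6) = -36.4600000
r2 = 9.6000000 − (-36.4600000)·(5.6000000)/(-53.7600000) = 5.8020833;  |Δ| = 3.7979167
F(5.8020833) = 6.8441623
r3 = 5.8020833 − 6.8441623·(-3.7979167)/(43.3041623) = 6.4023388;  |Δ| = 0.6002554
F(6.4023388) = 1.9194135
r4 = 6.4023388 − 1.9194135·(0.6002554)/(-4.9247488) = 6.6362874;  |Δ| = 0.2339487
F(6.6362874) = -0.1951609
r5 = 6.6362874 − (-0.1951609)·(0.2339487)/(-2.1145744) = 6.6146955;  |Δ| = 0.0215919
F(6.6146955) = 0.0045852
r6 = 6.6146955 − 0.0045852·(-0.0215919)/(0.1997461) = 6.6151912;  |Δ| = 0.0004956
|r6 − r5| = 0.0004956 < 0.001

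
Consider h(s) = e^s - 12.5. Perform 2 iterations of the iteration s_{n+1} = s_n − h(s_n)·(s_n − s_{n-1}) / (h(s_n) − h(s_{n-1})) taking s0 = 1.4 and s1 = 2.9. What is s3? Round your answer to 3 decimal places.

h(1.4) = -8.44480, h(2.9) = 5.67415
s2 = 2.90000 − 5.67415·(2.90000 − 1.40000) / (5.67415 − (-8.44480)) = 2.90000 − (8.51122)/(14.11895) = 2.29718
h(2.29718) = -2.55393
s3 = 2.29718 − (-2.55393)·(2.29718 − 2.90000) / (-2.55393 − 5.67415) = 2.29718 − (1.53957)/(-8.22808) = 2.48429

2.484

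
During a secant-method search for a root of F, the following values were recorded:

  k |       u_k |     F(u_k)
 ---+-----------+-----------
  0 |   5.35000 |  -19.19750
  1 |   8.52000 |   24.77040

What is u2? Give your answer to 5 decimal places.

6.73410

u2 = 8.52000 − 24.77040·(8.52000 − 5.35000) / (24.77040 − (-19.19750))
   = 8.52000 − (78.5221680)/(43.9679000) = 6.7341024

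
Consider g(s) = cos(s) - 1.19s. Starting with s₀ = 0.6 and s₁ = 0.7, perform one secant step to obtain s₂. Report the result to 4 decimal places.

g(0.6) = 0.111336, g(0.7) = -0.068158
s₂ = 0.700000 − (-0.068158)·(0.700000 − 0.600000) / (-0.068158 − 0.111336) = 0.700000 − (-0.006816)/(-0.179493) = 0.662028

0.6620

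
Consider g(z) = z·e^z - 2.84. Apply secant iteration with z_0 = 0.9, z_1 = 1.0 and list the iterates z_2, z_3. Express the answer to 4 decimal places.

1.0241, 1.0220

g(0.9) = -0.626357, g(1.0) = -0.121718
z_2 = 1.000000 − (-0.121718)·(1.000000 − 0.900000) / (-0.121718 − (-0.626357)) = 1.000000 − (-0.012172)/(0.504639) = 1.024120
g(1.024120) = 0.011809
z_3 = 1.024120 − 0.011809·(1.024120 − 1.000000) / (0.011809 − (-0.121718)) = 1.024120 − (0.000285)/(0.133527) = 1.021987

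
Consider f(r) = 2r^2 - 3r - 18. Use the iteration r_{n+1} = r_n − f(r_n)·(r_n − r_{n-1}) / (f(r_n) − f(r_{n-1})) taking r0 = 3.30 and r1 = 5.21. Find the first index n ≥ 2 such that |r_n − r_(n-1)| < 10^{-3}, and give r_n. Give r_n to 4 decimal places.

n = 5, r_n = 3.8423

f(3.30) = -6.120000, f(5.21) = 20.658200
r2 = 5.210000 − 20.658200·(1.910000)/(26.778200) = 3.736519;  |Δ| = 1.473481
f(3.736519) = -1.286405
r3 = 3.736519 − (-1.286405)·(-1.473481)/(-21.944605) = 3.822896;  |Δ| = 0.086376
f(3.822896) = -0.239626
r4 = 3.822896 − (-0.239626)·(0.086376)/(1.046780) = 3.842669;  |Δ| = 0.019773
f(3.842669) = 0.004198
r5 = 3.842669 − 0.004198·(0.019773)/(0.243824) = 3.842328;  |Δ| = 0.000340
|r5 − r4| = 0.000340 < 10^{-3}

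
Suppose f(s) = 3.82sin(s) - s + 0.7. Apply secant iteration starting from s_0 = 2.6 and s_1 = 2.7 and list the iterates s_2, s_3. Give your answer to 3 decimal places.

f(2.6) = 0.06922, f(2.7) = -0.36741
s_2 = 2.70000 − (-0.36741)·(2.70000 − 2.60000) / (-0.36741 − 0.06922) = 2.70000 − (-0.03674)/(-0.43662) = 2.61585
f(2.61585) = 0.00123
s_3 = 2.61585 − 0.00123·(2.61585 − 2.70000) / (0.00123 − (-0.36741)) = 2.61585 − (-0.00010)/(0.36864) = 2.61613

2.616, 2.616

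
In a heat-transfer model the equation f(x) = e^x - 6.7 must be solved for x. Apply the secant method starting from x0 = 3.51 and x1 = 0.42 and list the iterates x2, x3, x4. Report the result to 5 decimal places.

f(3.51) = 26.7482678, f(0.42) = -5.1780384
x2 = 0.4200000 − (-5.1780384)·(0.4200000 − 3.5100000) / (-5.1780384 − 26.7482678) = 0.4200000 − (16.0001388)/(-31.9263062) = 0.9211585
f(0.9211585) = -4.1878010
x3 = 0.9211585 − (-4.1878010)·(0.9211585 − 0.4200000) / (-4.1878010 − (-5.1780384)) = 0.9211585 − (-2.0987519)/(0.9902375) = 3.0406016
f(3.0406016) = 14.2178228
x4 = 3.0406016 − 14.2178228·(3.0406016 − 0.9211585) / (14.2178228 − (-4.1878010)) = 3.0406016 − (30.1338663)/(18.4056238) = 1.4033918

0.92116, 3.04060, 1.40339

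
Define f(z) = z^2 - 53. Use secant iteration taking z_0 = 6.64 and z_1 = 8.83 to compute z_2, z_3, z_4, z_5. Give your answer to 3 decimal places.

7.216, 7.274, 7.280, 7.280

f(6.64) = -8.91040, f(8.83) = 24.96890
z_2 = 8.83000 − 24.96890·(8.83000 − 6.64000) / (24.96890 − (-8.91040)) = 8.83000 − (54.68189)/(33.87930) = 7.21598
f(7.21598) = -0.92964
z_3 = 7.21598 − (-0.92964)·(7.21598 − 8.83000) / (-0.92964 − 24.96890) = 7.21598 − (1.50046)/(-25.89854) = 7.27392
f(7.27392) = -0.09015
z_4 = 7.27392 − (-0.09015)·(7.27392 − 7.21598) / (-0.09015 − (-0.92964)) = 7.27392 − (-0.00522)/(0.83949) = 7.28014
f(7.28014) = 0.00040
z_5 = 7.28014 − 0.00040·(7.28014 − 7.27392) / (0.00040 − (-0.09015)) = 7.28014 − (0.00000)/(0.09055) = 7.28011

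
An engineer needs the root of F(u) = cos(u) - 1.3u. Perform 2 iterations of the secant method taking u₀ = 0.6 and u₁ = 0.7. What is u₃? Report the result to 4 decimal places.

0.6242

F(0.6) = 0.045336, F(0.7) = -0.145158
u₂ = 0.700000 − (-0.145158)·(0.700000 − 0.600000) / (-0.145158 − 0.045336) = 0.700000 − (-0.014516)/(-0.190493) = 0.623799
F(0.623799) = 0.000726
u₃ = 0.623799 − 0.000726·(0.623799 − 0.700000) / (0.000726 − (-0.145158)) = 0.623799 − (-0.000055)/(0.145884) = 0.624178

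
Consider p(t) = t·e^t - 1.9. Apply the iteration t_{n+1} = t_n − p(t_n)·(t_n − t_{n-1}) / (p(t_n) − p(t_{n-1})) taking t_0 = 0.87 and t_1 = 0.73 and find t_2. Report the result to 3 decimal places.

p(0.87) = 0.17661, p(0.73) = -0.38519
t_2 = 0.73000 − (-0.38519)·(0.73000 − 0.87000) / (-0.38519 − 0.17661) = 0.73000 − (0.05393)/(-0.56180) = 0.82599

0.826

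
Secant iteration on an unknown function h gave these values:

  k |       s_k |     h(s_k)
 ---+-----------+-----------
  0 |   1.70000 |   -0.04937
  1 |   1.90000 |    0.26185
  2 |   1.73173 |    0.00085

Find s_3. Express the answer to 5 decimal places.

1.73118

s_3 = 1.73173 − 0.00085·(1.73173 − 1.90000) / (0.00085 − 0.26185)
   = 1.73173 − (-0.0001430)/(-0.2610000) = 1.7311820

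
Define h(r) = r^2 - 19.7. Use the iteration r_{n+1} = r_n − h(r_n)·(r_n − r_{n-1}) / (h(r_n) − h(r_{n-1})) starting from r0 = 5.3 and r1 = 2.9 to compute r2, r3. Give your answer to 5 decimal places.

h(5.3) = 8.3900000, h(2.9) = -11.2900000
r2 = 2.9000000 − (-11.2900000)·(2.9000000 − 5.3000000) / (-11.2900000 − 8.3900000) = 2.9000000 − (27.0960000)/(-19.6800000) = 4.2768293
h(4.2768293) = -1.4087314
r3 = 4.2768293 − (-1.4087314)·(4.2768293 − 2.9000000) / (-1.4087314 − (-11.2900000)) = 4.2768293 − (-1.9395826)/(9.8812686) = 4.4731181

4.27683, 4.47312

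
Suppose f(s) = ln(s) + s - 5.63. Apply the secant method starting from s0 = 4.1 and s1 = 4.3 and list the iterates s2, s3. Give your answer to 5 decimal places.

4.19612, 4.19589

f(4.1) = -0.1190130, f(4.3) = 0.1286150
s2 = 4.3000000 − 0.1286150·(4.3000000 − 4.1000000) / (0.1286150 − (-0.1190130)) = 4.3000000 − (0.0257230)/(0.2476280) = 4.1961224
f(4.1961224) = 0.0002833
s3 = 4.1961224 − 0.0002833·(4.1961224 − 4.3000000) / (0.0002833 − 0.1286150) = 4.1961224 − (-0.0000294)/(-0.1283317) = 4.1958931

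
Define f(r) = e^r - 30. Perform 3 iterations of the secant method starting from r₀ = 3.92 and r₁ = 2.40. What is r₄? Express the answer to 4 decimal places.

f(3.92) = 20.400445, f(2.40) = -18.976824
r₂ = 2.400000 − (-18.976824)·(2.400000 − 3.920000) / (-18.976824 − 20.400445) = 2.400000 − (28.844772)/(-39.377268) = 3.132523
f(3.132523) = -7.068227
r₃ = 3.132523 − (-7.068227)·(3.132523 − 2.400000) / (-7.068227 − (-18.976824)) = 3.132523 − (-5.177642)/(11.908597) = 3.567305
f(3.567305) = 5.421014
r₄ = 3.567305 − 5.421014·(3.567305 − 3.132523) / (5.421014 − (-7.068227)) = 3.567305 − (2.356958)/(12.489241) = 3.378586

3.3786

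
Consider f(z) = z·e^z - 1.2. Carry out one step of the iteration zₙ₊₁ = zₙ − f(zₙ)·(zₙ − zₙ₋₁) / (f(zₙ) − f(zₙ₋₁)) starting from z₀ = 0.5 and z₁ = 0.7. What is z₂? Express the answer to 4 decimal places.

f(0.5) = -0.375639, f(0.7) = 0.209627
z₂ = 0.700000 − 0.209627·(0.700000 − 0.500000) / (0.209627 − (-0.375639)) = 0.700000 − (0.041925)/(0.585266) = 0.628365

0.6284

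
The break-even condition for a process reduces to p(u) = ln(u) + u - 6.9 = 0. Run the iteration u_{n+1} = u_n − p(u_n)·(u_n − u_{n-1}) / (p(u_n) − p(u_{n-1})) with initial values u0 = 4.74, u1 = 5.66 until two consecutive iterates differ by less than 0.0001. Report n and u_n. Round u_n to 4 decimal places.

p(4.74) = -0.603963, p(5.66) = 0.493424
u2 = 5.660000 − 0.493424·(0.920000)/(1.097387) = 5.246335;  |Δ| = 0.413665
p(5.246335) = 0.003865
u3 = 5.246335 − 0.003865·(-0.413665)/(-0.489559) = 5.243069;  |Δ| = 0.003266
p(5.243069) = -0.000024
u4 = 5.243069 − (-0.000024)·(-0.003266)/(-0.003889) = 5.243089;  |Δ| = 0.000020
|u4 − u3| = 0.000020 < 0.0001

n = 4, u_n = 5.2431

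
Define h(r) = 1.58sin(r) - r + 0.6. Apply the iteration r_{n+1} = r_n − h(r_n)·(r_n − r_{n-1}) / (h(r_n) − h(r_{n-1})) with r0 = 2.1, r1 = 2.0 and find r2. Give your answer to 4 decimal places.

h(2.1) = -0.136129, h(2.0) = 0.036690
r2 = 2.000000 − 0.036690·(2.000000 − 2.100000) / (0.036690 − (-0.136129)) = 2.000000 − (-0.003669)/(0.172819) = 2.021230

2.0212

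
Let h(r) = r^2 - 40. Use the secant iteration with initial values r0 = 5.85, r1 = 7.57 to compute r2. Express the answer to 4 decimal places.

h(5.85) = -5.777500, h(7.57) = 17.304900
r2 = 7.570000 − 17.304900·(7.570000 − 5.850000) / (17.304900 − (-5.777500)) = 7.570000 − (29.764428)/(23.082400) = 6.280514

6.2805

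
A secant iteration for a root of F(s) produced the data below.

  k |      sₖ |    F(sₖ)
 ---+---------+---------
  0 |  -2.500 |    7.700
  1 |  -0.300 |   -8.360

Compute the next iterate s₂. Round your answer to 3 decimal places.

-1.445

s₂ = -0.300 − (-8.360)·(-0.300 − (-2.500)) / (-8.360 − 7.700)
   = -0.300 − (-18.39200)/(-16.06000) = -1.44521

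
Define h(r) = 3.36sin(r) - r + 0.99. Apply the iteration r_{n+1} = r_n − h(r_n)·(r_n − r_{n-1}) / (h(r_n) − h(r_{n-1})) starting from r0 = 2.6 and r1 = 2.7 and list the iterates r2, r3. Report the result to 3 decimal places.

h(2.6) = 0.12208, h(2.7) = -0.27400
r2 = 2.70000 − (-0.27400)·(2.70000 − 2.60000) / (-0.27400 − 0.12208) = 2.70000 − (-0.02740)/(-0.39609) = 2.63082
h(2.63082) = 0.00171
r3 = 2.63082 − 0.00171·(2.63082 − 2.70000) / (0.00171 − (-0.27400)) = 2.63082 − (-0.00012)/(0.27571) = 2.63125

2.631, 2.631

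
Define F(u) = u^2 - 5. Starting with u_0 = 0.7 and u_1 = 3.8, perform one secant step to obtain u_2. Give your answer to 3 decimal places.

1.702

F(0.7) = -4.51000, F(3.8) = 9.44000
u_2 = 3.80000 − 9.44000·(3.80000 − 0.70000) / (9.44000 − (-4.51000)) = 3.80000 − (29.26400)/(13.95000) = 1.70222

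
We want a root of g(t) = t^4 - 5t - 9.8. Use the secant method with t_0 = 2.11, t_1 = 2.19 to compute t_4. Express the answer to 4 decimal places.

2.1260

g(2.11) = -0.528806, g(2.19) = 2.252575
t_2 = 2.190000 − 2.252575·(2.190000 − 2.110000) / (2.252575 − (-0.528806)) = 2.190000 − (0.180206)/(2.781381) = 2.125210
g(2.125210) = -0.027124
t_3 = 2.125210 − (-0.027124)·(2.125210 − 2.190000) / (-0.027124 − 2.252575) = 2.125210 − (0.001757)/(-2.279699) = 2.125981
g(2.125981) = -0.001365
t_4 = 2.125981 − (-0.001365)·(2.125981 − 2.125210) / (-0.001365 − (-0.027124)) = 2.125981 − (-0.000001)/(0.025758) = 2.126022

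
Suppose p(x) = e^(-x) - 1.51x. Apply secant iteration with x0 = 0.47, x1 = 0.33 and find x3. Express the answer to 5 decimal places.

0.43057

p(0.47) = -0.0846977, p(0.33) = 0.2206237
x2 = 0.3300000 − 0.2206237·(0.3300000 − 0.4700000) / (0.2206237 − (-0.0846977)) = 0.3300000 − (-0.0308873)/(0.3053215) = 0.4311633
p(0.4311633) = -0.0013038
x3 = 0.4311633 − (-0.0013038)·(0.4311633 − 0.3300000) / (-0.0013038 − 0.2206237) = 0.4311633 − (-0.0001319)/(-0.2219275) = 0.4305690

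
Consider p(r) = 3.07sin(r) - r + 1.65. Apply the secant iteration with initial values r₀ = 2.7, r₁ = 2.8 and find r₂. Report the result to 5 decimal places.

p(2.7) = 0.2620562, p(2.8) = -0.1215864
r₂ = 2.8000000 − (-0.1215864)·(2.8000000 − 2.7000000) / (-0.1215864 − 0.2620562) = 2.8000000 − (-0.0121586)/(-0.3836426) = 2.7683074

2.76831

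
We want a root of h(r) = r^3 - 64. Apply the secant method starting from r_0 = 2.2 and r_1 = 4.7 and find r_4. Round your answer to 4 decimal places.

4.0060

h(2.2) = -53.352000, h(4.7) = 39.823000
r_2 = 4.700000 − 39.823000·(4.700000 − 2.200000) / (39.823000 − (-53.352000)) = 4.700000 − (99.557500)/(93.175000) = 3.631500
h(3.631500) = -16.108538
r_3 = 3.631500 − (-16.108538)·(3.631500 − 4.700000) / (-16.108538 − 39.823000) = 3.631500 − (17.211975)/(-55.931538) = 3.939233
h(3.939233) = -2.872739
r_4 = 3.939233 − (-2.872739)·(3.939233 − 3.631500) / (-2.872739 − (-16.108538)) = 3.939233 − (-0.884036)/(13.235798) = 4.006024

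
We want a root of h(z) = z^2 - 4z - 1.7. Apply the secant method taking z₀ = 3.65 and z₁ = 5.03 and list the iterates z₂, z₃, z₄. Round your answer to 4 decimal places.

4.2862, 4.3752, 4.3877

h(3.65) = -2.977500, h(5.03) = 3.480900
z₂ = 5.030000 − 3.480900·(5.030000 − 3.650000) / (3.480900 − (-2.977500)) = 5.030000 − (4.803642)/(6.458400) = 4.286218
h(4.286218) = -0.473207
z₃ = 4.286218 − (-0.473207)·(4.286218 − 5.030000) / (-0.473207 − 3.480900) = 4.286218 − (0.351963)/(-3.954107) = 4.375230
h(4.375230) = -0.058282
z₄ = 4.375230 − (-0.058282)·(4.375230 − 4.286218) / (-0.058282 − (-0.473207)) = 4.375230 − (-0.005188)/(0.414925) = 4.387733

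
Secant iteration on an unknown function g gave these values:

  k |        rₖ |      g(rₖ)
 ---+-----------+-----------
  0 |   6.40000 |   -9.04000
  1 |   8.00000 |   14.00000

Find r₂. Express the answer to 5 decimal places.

7.02778

r₂ = 8.00000 − 14.00000·(8.00000 − 6.40000) / (14.00000 − (-9.04000))
   = 8.00000 − (22.4000000)/(23.0400000) = 7.0277778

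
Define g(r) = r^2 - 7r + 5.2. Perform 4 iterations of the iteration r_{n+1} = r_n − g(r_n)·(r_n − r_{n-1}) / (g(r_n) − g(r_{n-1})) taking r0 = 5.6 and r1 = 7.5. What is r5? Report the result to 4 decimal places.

6.1552

g(5.6) = -2.640000, g(7.5) = 8.950000
r2 = 7.500000 − 8.950000·(7.500000 − 5.600000) / (8.950000 − (-2.640000)) = 7.500000 − (17.005000)/(11.590000) = 6.032787
g(6.032787) = -0.634991
r3 = 6.032787 − (-0.634991)·(6.032787 − 7.500000) / (-0.634991 − 8.950000) = 6.032787 − (0.931667)/(-9.584991) = 6.129987
g(6.129987) = -0.133166
r4 = 6.129987 − (-0.133166)·(6.129987 − 6.032787) / (-0.133166 − (-0.634991)) = 6.129987 − (-0.012944)/(0.501825) = 6.155781
g(6.155781) = 0.003172
r5 = 6.155781 − 0.003172·(6.155781 − 6.129987) / (0.003172 − (-0.133166)) = 6.155781 − (0.000082)/(0.136338) = 6.155181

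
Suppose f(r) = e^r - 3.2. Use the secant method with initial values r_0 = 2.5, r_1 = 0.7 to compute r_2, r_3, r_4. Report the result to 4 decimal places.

f(2.5) = 8.982494, f(0.7) = -1.186247
r_2 = 0.700000 − (-1.186247)·(0.700000 − 2.500000) / (-1.186247 − 8.982494) = 0.700000 − (2.135245)/(-10.168741) = 0.909981
f(0.909981) = -0.715724
r_3 = 0.909981 − (-0.715724)·(0.909981 − 0.700000) / (-0.715724 − (-1.186247)) = 0.909981 − (-0.150289)/(0.470523) = 1.229389
f(1.229389) = 0.219139
r_4 = 1.229389 − 0.219139·(1.229389 − 0.909981) / (0.219139 − (-0.715724)) = 1.229389 − (0.069995)/(0.934863) = 1.154517

0.9100, 1.2294, 1.1545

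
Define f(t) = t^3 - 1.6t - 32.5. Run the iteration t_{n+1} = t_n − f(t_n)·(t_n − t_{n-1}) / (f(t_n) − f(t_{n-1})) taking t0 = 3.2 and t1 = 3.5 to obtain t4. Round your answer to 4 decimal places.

f(3.2) = -4.852000, f(3.5) = 4.775000
t2 = 3.500000 − 4.775000·(3.500000 − 3.200000) / (4.775000 − (-4.852000)) = 3.500000 − (1.432500)/(9.627000) = 3.351200
f(3.351200) = -0.226138
t3 = 3.351200 − (-0.226138)·(3.351200 − 3.500000) / (-0.226138 − 4.775000) = 3.351200 − (0.033649)/(-5.001138) = 3.357928
f(3.357928) = -0.009759
t4 = 3.357928 − (-0.009759)·(3.357928 − 3.351200) / (-0.009759 − (-0.226138)) = 3.357928 − (-0.000066)/(0.216379) = 3.358232

3.3582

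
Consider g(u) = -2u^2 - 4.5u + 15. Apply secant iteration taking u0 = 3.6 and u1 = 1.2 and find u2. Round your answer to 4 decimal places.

g(3.6) = -27.120000, g(1.2) = 6.720000
u2 = 1.200000 − 6.720000·(1.200000 − 3.600000) / (6.720000 − (-27.120000)) = 1.200000 − (-16.128000)/(33.840000) = 1.676596

1.6766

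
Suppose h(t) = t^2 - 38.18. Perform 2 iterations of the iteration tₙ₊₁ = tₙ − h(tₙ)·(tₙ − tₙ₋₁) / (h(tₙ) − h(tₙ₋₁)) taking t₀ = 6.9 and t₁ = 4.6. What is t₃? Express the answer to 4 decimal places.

6.1936

h(6.9) = 9.430000, h(4.6) = -17.020000
t₂ = 4.600000 − (-17.020000)·(4.600000 − 6.900000) / (-17.020000 − 9.430000) = 4.600000 − (39.146000)/(-26.450000) = 6.080000
h(6.080000) = -1.213600
t₃ = 6.080000 − (-1.213600)·(6.080000 − 4.600000) / (-1.213600 − (-17.020000)) = 6.080000 − (-1.796128)/(15.806400) = 6.193633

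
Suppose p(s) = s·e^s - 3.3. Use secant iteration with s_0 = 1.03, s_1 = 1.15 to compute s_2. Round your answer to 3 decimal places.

1.097

p(1.03) = -0.41490, p(1.15) = 0.33192
s_2 = 1.15000 − 0.33192·(1.15000 − 1.03000) / (0.33192 − (-0.41490)) = 1.15000 − (0.03983)/(0.74682) = 1.09667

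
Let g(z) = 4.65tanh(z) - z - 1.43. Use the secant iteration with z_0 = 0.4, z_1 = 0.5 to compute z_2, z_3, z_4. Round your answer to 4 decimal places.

0.4224, 0.4214, 0.4215

g(0.4) = -0.063237, g(0.5) = 0.218845
z_2 = 0.500000 − 0.218845·(0.500000 − 0.400000) / (0.218845 − (-0.063237)) = 0.500000 − (0.021884)/(0.282082) = 0.422418
g(0.422418) = 0.002772
z_3 = 0.422418 − 0.002772·(0.422418 − 0.500000) / (0.002772 − 0.218845) = 0.422418 − (-0.000215)/(-0.216073) = 0.421423
g(0.421423) = -0.000126
z_4 = 0.421423 − (-0.000126)·(0.421423 − 0.422418) / (-0.000126 − 0.002772) = 0.421423 − (0.000000)/(-0.002897) = 0.421466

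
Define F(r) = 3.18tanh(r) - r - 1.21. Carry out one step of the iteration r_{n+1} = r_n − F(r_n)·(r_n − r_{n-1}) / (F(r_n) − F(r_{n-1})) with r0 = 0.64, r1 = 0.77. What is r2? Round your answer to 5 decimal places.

0.69327

F(0.64) = -0.0536194, F(0.77) = 0.0772357
r2 = 0.7700000 − 0.0772357·(0.7700000 − 0.6400000) / (0.0772357 − (-0.0536194)) = 0.7700000 − (0.0100406)/(0.1308551) = 0.6932690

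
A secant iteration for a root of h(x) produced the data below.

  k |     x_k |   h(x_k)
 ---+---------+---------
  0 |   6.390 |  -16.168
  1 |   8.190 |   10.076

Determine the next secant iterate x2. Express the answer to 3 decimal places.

x2 = 8.190 − 10.076·(8.190 − 6.390) / (10.076 − (-16.168))
   = 8.190 − (18.13680)/(26.24400) = 7.49892

7.499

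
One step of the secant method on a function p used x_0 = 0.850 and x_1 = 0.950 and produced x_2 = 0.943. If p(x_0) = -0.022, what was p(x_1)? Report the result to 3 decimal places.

The secant line through (0.850, -0.022) and (0.950, p(x_1)) crosses zero at x_2 = 0.943.
So (0.850, -0.022), (0.950, p(x_1)), (0.943, 0) are collinear:
p(x_1) = -0.022 · (0.950 − 0.943) / (0.850 − 0.943) = -0.022 · (0.00700)/(-0.09300) = 0.00166

0.002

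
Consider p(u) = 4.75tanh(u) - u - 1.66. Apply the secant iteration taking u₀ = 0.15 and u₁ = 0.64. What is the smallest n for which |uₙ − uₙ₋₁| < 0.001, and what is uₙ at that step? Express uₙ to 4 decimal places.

p(0.15) = -1.102796, p(0.64) = 0.383273
u₂ = 0.640000 − 0.383273·(0.490000)/(1.486069) = 0.513624;  |Δ| = 0.126376
p(0.513624) = 0.072005
u₃ = 0.513624 − 0.072005·(-0.126376)/(-0.311268) = 0.484390;  |Δ| = 0.029234
p(0.484390) = -0.008067
u₄ = 0.484390 − (-0.008067)·(-0.029234)/(-0.080071) = 0.487335;  |Δ| = 0.002945
p(0.487335) = 0.000133
u₅ = 0.487335 − 0.000133·(0.002945)/(0.008200) = 0.487287;  |Δ| = 0.000048
|u₅ − u₄| = 0.000048 < 0.001

n = 5, uₙ = 0.4873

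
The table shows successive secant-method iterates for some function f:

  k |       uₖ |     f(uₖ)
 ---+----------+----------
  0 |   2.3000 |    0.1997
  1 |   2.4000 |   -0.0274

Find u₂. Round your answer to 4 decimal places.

2.3879

u₂ = 2.4000 − (-0.0274)·(2.4000 − 2.3000) / (-0.0274 − 0.1997)
   = 2.4000 − (-0.002740)/(-0.227100) = 2.387935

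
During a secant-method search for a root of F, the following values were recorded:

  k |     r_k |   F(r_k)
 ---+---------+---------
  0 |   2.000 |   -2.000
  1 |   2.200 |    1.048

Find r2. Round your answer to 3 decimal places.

2.131

r2 = 2.200 − 1.048·(2.200 − 2.000) / (1.048 − (-2.000))
   = 2.200 − (0.20960)/(3.04800) = 2.13123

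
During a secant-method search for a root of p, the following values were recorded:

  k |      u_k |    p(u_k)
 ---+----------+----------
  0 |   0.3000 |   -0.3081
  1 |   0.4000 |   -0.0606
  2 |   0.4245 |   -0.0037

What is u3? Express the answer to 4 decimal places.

u3 = 0.4245 − (-0.0037)·(0.4245 − 0.4000) / (-0.0037 − (-0.0606))
   = 0.4245 − (-0.000091)/(0.056900) = 0.426093

0.4261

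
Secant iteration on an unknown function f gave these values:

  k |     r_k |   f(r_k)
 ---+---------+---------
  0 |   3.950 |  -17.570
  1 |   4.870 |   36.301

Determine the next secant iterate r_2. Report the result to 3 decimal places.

r_2 = 4.870 − 36.301·(4.870 − 3.950) / (36.301 − (-17.570))
   = 4.870 − (33.39692)/(53.87100) = 4.25006

4.250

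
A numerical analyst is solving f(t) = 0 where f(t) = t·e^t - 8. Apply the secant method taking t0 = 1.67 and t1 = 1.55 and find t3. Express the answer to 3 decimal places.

f(1.67) = 0.87132, f(1.55) = -0.69722
t2 = 1.55000 − (-0.69722)·(1.55000 − 1.67000) / (-0.69722 − 0.87132) = 1.55000 − (0.08367)/(-1.56854) = 1.60334
f(1.60334) = -0.03203
t3 = 1.60334 − (-0.03203)·(1.60334 − 1.55000) / (-0.03203 − (-0.69722)) = 1.60334 − (-0.00171)/(0.66519) = 1.60591

1.606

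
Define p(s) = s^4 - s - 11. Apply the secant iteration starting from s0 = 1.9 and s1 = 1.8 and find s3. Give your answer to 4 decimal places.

1.8950

p(1.9) = 0.132100, p(1.8) = -2.302400
s2 = 1.800000 − (-2.302400)·(1.800000 − 1.900000) / (-2.302400 − 0.132100) = 1.800000 − (0.230240)/(-2.434500) = 1.894574
p(1.894574) = -0.010710
s3 = 1.894574 − (-0.010710)·(1.894574 − 1.800000) / (-0.010710 − (-2.302400)) = 1.894574 − (-0.001013)/(2.291690) = 1.895016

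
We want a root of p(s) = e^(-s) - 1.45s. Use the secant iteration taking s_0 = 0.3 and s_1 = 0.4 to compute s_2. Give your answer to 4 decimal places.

0.4419

p(0.3) = 0.305818, p(0.4) = 0.090320
s_2 = 0.400000 − 0.090320·(0.400000 − 0.300000) / (0.090320 − 0.305818) = 0.400000 − (0.009032)/(-0.215498) = 0.441912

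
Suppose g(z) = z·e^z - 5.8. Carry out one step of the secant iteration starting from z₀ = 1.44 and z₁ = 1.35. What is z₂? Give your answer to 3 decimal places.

1.411

g(1.44) = 0.27780, g(1.35) = -0.59248
z₂ = 1.35000 − (-0.59248)·(1.35000 − 1.44000) / (-0.59248 − 0.27780) = 1.35000 − (0.05332)/(-0.87028) = 1.41127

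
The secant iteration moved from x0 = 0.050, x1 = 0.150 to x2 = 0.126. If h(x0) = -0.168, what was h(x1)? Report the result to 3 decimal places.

The secant line through (0.050, -0.168) and (0.150, h(x1)) crosses zero at x2 = 0.126.
So (0.050, -0.168), (0.150, h(x1)), (0.126, 0) are collinear:
h(x1) = -0.168 · (0.150 − 0.126) / (0.050 − 0.126) = -0.168 · (0.02400)/(-0.07600) = 0.05305

0.053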